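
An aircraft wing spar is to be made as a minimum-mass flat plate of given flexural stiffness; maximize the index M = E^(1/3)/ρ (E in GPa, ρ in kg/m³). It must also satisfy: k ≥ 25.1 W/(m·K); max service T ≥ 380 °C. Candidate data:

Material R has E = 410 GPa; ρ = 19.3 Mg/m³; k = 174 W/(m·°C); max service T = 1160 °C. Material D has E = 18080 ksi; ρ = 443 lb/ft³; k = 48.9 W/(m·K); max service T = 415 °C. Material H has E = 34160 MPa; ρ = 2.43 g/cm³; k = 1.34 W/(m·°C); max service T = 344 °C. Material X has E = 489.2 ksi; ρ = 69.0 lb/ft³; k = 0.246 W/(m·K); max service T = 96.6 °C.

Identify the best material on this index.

material D

Screen on constraints: k ≥ 25.1 W/(m·K); max service T ≥ 380 °C. Survivors: material R, material D.
Normalizing units and computing the index:
  material R: E = 410.0 GPa, ρ = 19300 kg/m³
  material D: E = 124.7 GPa, ρ = 7096 kg/m³
  material D: M = 0.704×10⁻³
  material R: M = 0.385×10⁻³
Material D ranks first.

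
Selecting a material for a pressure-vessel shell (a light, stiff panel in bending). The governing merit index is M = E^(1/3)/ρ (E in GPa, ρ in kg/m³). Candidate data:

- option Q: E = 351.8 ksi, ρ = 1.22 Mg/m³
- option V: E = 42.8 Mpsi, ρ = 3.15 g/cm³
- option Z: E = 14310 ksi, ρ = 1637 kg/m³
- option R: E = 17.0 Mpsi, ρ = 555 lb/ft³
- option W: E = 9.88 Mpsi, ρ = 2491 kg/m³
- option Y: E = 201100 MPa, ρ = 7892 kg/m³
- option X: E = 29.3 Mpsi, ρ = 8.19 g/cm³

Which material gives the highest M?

option Z

Normalizing units and computing the index:
  option Q: E = 2.426 GPa, ρ = 1220 kg/m³
  option V: E = 295.1 GPa, ρ = 3150 kg/m³
  option Z: E = 98.66 GPa, ρ = 1637 kg/m³
  option R: E = 117.2 GPa, ρ = 8890 kg/m³
  option W: E = 68.12 GPa, ρ = 2491 kg/m³
  option Y: E = 201.1 GPa, ρ = 7892 kg/m³
  option X: E = 202.0 GPa, ρ = 8190 kg/m³
  option Z: M = 2.82×10⁻³
  option V: M = 2.11×10⁻³
  option W: M = 1.64×10⁻³
  option Q: M = 1.10×10⁻³
  option Y: M = 0.742×10⁻³
  option X: M = 0.716×10⁻³
  option R: M = 0.550×10⁻³
Highest index: option Z.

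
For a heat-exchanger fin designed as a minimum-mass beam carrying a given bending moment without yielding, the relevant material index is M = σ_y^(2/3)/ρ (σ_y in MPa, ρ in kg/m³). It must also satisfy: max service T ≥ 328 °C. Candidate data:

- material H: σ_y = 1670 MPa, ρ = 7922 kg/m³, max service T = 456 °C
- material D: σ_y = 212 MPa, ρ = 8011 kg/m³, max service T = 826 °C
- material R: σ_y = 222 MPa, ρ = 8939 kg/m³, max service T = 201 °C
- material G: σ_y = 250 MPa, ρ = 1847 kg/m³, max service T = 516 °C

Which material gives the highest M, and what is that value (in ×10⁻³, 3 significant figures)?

Screen on constraints: max service T ≥ 328 °C. Survivors: material H, material D, material G.
Computing M directly (units already consistent):
  material G: M = 21.5×10⁻³
  material H: M = 17.8×10⁻³
  material D: M = 4.44×10⁻³
Material G has the largest M.

material G, M = 21.5×10⁻³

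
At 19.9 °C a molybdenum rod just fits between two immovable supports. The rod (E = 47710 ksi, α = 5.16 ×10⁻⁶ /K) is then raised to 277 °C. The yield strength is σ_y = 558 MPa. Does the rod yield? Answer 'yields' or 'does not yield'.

does not yield

E = 47710 ksi = 328.9 GPa.
ΔT = 257.1 K. Constrained thermal stress σ = E·α·ΔT = 328.9×10³ MPa × 5.16×10⁻⁶ × 257.1 = 436 MPa (compressive).
Compare to σ_y = 558 MPa: σ < σ_y, so it does not yield.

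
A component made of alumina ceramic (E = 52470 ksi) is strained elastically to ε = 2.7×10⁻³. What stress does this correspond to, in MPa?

E = 52470 ksi = 361.8 GPa.
σ = E·ε = 361800 MPa × 2.7×10⁻³ = 977 MPa.

977 MPa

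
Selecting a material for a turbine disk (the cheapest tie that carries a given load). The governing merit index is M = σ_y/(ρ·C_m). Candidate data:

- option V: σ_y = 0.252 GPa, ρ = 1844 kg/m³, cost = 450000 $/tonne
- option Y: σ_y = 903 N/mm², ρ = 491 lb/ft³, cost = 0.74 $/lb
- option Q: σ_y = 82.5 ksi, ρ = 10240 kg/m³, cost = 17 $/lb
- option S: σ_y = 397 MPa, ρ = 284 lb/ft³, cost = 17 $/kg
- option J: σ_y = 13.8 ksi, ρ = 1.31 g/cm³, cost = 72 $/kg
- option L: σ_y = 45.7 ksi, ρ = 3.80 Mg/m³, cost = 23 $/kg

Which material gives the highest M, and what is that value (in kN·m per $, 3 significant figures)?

Convert each candidate to consistent units, then evaluate M:
  option V: σ_y = 252.0 MPa, ρ = 1844 kg/m³, cost = 450.0 $/kg
  option Y: σ_y = 903.0 MPa, ρ = 7865 kg/m³, cost = 1.631 $/kg
  option Q: σ_y = 568.8 MPa, ρ = 10240 kg/m³, cost = 37.48 $/kg
  option S: σ_y = 397.0 MPa, ρ = 4549 kg/m³, cost = 17.00 $/kg
  option J: σ_y = 95.15 MPa, ρ = 1310 kg/m³, cost = 72.00 $/kg
  option L: σ_y = 315.1 MPa, ρ = 3800 kg/m³, cost = 23.00 $/kg
  option Y: M = 70.4 kN·m per $
  option S: M = 5.13 kN·m per $
  option L: M = 3.61 kN·m per $
  option Q: M = 1.48 kN·m per $
  option J: M = 1.01 kN·m per $
  option V: M = 0.304 kN·m per $
Highest index: option Y.

option Y, M = 70.4 kN·m per $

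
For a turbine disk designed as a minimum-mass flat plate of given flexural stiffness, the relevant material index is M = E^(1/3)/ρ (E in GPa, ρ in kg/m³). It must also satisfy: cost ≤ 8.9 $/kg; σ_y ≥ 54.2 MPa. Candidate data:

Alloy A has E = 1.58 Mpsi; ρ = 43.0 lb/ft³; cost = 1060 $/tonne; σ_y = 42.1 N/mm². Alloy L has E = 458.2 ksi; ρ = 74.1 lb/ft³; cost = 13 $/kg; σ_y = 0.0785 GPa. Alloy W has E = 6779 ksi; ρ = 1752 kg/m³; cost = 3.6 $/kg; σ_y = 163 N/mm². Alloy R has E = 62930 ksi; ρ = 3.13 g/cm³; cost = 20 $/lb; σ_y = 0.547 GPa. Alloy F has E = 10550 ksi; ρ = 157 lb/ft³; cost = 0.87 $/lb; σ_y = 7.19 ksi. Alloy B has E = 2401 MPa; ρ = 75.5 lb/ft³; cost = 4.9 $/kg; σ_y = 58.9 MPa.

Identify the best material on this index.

Screen on constraints: cost ≤ 8.9 $/kg; σ_y ≥ 54.2 MPa. Survivors: alloy W, alloy B.
Normalizing units and computing the index:
  alloy W: E = 46.74 GPa, ρ = 1752 kg/m³
  alloy B: E = 2.401 GPa, ρ = 1209 kg/m³
  alloy W: M = 2.06×10⁻³
  alloy B: M = 1.11×10⁻³
Alloy W has the largest M.

alloy W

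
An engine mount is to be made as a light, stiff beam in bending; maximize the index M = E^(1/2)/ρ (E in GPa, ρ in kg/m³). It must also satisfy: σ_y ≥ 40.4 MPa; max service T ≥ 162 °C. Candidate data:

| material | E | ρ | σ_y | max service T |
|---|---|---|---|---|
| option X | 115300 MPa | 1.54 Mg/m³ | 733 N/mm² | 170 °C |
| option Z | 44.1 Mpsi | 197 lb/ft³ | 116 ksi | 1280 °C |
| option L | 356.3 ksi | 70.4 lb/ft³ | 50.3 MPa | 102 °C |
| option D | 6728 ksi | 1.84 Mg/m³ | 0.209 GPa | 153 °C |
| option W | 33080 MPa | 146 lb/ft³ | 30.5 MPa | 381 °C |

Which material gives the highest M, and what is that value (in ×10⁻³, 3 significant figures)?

Screen on constraints: σ_y ≥ 40.4 MPa; max service T ≥ 162 °C. Survivors: option X, option Z.
Normalizing units and computing the index:
  option X: E = 115.3 GPa, ρ = 1540 kg/m³
  option Z: E = 304.1 GPa, ρ = 3156 kg/m³
  option X: M = 6.97×10⁻³
  option Z: M = 5.53×10⁻³
Option X ranks first.

option X, M = 6.97×10⁻³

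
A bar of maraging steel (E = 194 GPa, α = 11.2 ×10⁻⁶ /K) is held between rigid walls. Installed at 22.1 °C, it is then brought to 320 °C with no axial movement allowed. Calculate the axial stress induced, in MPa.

647 MPa

ΔT = 297.9 K. Constrained thermal stress σ = E·α·ΔT = 194.0×10³ MPa × 11.2×10⁻⁶ × 297.9 = 647 MPa (compressive).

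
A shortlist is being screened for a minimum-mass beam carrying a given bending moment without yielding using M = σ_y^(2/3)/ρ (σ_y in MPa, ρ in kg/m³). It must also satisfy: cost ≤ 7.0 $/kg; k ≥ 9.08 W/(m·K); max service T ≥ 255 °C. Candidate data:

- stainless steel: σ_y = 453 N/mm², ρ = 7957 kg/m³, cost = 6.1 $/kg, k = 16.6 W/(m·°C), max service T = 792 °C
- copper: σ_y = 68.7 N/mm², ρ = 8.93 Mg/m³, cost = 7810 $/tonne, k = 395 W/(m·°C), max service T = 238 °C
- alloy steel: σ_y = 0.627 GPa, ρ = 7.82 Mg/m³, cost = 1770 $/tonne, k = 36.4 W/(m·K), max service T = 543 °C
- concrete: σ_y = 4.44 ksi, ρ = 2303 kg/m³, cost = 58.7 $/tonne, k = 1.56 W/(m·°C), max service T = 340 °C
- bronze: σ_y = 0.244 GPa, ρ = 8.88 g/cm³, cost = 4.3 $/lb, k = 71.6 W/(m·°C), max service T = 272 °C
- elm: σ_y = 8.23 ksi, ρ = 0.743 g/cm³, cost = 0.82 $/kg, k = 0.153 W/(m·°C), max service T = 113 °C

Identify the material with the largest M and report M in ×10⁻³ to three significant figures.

alloy steel, M = 9.37×10⁻³

Screen on constraints: cost ≤ 7.0 $/kg; k ≥ 9.08 W/(m·K); max service T ≥ 255 °C. Survivors: stainless steel, alloy steel.
Convert each candidate to consistent units, then evaluate M:
  stainless steel: σ_y = 453.0 MPa, ρ = 7957 kg/m³
  alloy steel: σ_y = 627.0 MPa, ρ = 7820 kg/m³
  alloy steel: M = 9.37×10⁻³
  stainless steel: M = 7.41×10⁻³
Highest index: alloy steel.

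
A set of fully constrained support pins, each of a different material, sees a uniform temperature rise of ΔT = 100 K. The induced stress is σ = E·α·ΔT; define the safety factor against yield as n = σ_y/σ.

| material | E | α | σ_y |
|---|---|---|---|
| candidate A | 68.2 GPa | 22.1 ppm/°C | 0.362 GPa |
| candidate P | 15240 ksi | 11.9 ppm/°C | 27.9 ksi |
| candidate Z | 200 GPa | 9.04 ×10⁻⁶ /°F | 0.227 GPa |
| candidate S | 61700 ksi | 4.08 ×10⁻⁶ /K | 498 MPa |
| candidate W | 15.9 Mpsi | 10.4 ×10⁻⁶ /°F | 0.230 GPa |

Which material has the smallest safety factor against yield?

Converting E to GPa, α to ×10⁻⁶/K, σ_y to MPa, then σ and n for each:
  candidate A: E = 68.20, α = 22.1, σ_y = 362.0 → σ = 151 MPa, n = 2.40
  candidate P: E = 105.1, α = 11.9, σ_y = 192.4 → σ = 125 MPa, n = 1.54
  candidate Z: E = 200.0, α = 16.3, σ_y = 227.0 → σ = 325 MPa, n = 0.698
  candidate S: E = 425.4, α = 4.08, σ_y = 498.0 → σ = 174 MPa, n = 2.87
  candidate W: E = 109.6, α = 18.7, σ_y = 230.0 → σ = 205 MPa, n = 1.12
The minimum is candidate Z at n = 0.698.

candidate Z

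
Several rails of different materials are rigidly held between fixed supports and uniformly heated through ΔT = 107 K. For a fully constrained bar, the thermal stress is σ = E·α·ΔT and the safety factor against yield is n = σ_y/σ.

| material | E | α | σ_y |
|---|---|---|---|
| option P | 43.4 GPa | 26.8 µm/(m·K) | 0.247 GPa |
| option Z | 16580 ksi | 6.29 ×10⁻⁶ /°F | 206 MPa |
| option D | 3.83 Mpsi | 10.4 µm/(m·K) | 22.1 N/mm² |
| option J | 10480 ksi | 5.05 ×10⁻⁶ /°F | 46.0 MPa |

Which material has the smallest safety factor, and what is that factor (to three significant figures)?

Converting E to GPa, α to ×10⁻⁶/K, σ_y to MPa, then σ and n for each:
  option P: E = 43.40, α = 26.8, σ_y = 247.0 → σ = 124 MPa, n = 1.98
  option Z: E = 114.3, α = 11.3, σ_y = 206.0 → σ = 138 MPa, n = 1.49
  option D: E = 26.41, α = 10.4, σ_y = 22.10 → σ = 29.4 MPa, n = 0.752
  option J: E = 72.26, α = 9.09, σ_y = 46.00 → σ = 70.3 MPa, n = 0.655
Smallest n: option J with n = 0.655.

option J, n = 0.655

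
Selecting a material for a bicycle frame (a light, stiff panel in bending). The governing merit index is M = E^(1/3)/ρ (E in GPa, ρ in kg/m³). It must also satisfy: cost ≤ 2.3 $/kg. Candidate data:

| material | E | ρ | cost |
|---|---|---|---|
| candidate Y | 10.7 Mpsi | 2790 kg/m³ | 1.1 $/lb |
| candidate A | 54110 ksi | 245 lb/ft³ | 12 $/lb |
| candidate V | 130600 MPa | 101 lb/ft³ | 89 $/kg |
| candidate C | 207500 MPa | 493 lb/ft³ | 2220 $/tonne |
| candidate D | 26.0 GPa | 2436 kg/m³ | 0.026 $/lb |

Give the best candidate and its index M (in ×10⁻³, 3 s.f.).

candidate D, M = 1.22×10⁻³

Screen on constraints: cost ≤ 2.3 $/kg. Survivors: candidate C, candidate D.
After converting to SI:
  candidate C: E = 207.5 GPa, ρ = 7897 kg/m³
  candidate D: E = 26.00 GPa, ρ = 2436 kg/m³
  candidate D: M = 1.22×10⁻³
  candidate C: M = 0.750×10⁻³
Candidate D has the largest M.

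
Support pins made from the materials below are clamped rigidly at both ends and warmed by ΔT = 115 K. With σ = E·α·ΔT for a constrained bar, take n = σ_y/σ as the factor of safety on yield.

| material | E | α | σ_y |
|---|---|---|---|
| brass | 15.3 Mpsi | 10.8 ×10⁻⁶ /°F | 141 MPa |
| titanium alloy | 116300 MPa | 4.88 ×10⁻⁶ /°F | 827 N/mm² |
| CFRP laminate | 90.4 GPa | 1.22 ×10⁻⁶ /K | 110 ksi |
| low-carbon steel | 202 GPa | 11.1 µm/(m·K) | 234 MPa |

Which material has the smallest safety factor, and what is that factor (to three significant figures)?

In consistent units (E in GPa, α in ×10⁻⁶/K, σ_y in MPa):
  brass: E = 105.5, α = 19.4, σ_y = 141.0 → σ = 236 MPa, n = 0.598
  titanium alloy: E = 116.3, α = 8.78, σ_y = 827.0 → σ = 117 MPa, n = 7.04
  CFRP laminate: E = 90.40, α = 1.22, σ_y = 758.4 → σ = 12.7 MPa, n = 59.8
  low-carbon steel: E = 202.0, α = 11.1, σ_y = 234.0 → σ = 258 MPa, n = 0.907
Brass has the lowest safety factor, n = 0.598.

brass, n = 0.598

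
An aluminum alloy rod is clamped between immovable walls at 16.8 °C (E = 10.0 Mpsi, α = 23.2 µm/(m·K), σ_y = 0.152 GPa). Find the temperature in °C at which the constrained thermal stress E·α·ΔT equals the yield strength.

E = 10.0 Mpsi = 68.95 GPa.
σ_y = 0.152 GPa = 152.0 MPa.
E·α·ΔT = 152.0 MPa ⇒ ΔT = 152.0 / (68.95×10³ × 23.2×10⁻⁶) = 95.02 K.
T = 16.8 + 95.02 = 111.8 °C.

112 °C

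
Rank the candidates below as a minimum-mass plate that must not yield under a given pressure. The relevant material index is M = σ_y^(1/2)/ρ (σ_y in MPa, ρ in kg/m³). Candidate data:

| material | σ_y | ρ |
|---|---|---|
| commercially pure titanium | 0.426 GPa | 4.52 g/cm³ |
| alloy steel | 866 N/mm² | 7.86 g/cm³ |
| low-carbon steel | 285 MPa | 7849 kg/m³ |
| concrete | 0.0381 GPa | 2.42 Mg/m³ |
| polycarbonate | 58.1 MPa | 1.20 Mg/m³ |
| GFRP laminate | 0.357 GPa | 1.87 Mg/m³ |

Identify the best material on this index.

Putting every candidate on a common basis:
  commercially pure titanium: σ_y = 426.0 MPa, ρ = 4520 kg/m³
  alloy steel: σ_y = 866.0 MPa, ρ = 7860 kg/m³
  low-carbon steel: σ_y = 285.0 MPa, ρ = 7849 kg/m³
  concrete: σ_y = 38.10 MPa, ρ = 2420 kg/m³
  polycarbonate: σ_y = 58.10 MPa, ρ = 1200 kg/m³
  GFRP laminate: σ_y = 357.0 MPa, ρ = 1870 kg/m³
  GFRP laminate: M = 10.1×10⁻³
  polycarbonate: M = 6.35×10⁻³
  commercially pure titanium: M = 4.57×10⁻³
  alloy steel: M = 3.74×10⁻³
  concrete: M = 2.55×10⁻³
  low-carbon steel: M = 2.15×10⁻³
GFRP laminate ranks first.

GFRP laminate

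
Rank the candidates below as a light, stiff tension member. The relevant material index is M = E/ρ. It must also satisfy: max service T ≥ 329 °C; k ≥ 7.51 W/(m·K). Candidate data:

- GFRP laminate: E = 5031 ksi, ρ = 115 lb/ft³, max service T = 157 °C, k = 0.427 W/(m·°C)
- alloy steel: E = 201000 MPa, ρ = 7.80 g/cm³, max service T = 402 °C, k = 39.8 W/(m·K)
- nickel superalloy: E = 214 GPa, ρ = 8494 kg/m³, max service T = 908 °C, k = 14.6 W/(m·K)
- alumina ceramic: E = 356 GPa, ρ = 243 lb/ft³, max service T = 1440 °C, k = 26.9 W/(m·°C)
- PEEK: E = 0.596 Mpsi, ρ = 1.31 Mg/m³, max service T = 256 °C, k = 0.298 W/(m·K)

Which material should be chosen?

Screen on constraints: max service T ≥ 329 °C; k ≥ 7.51 W/(m·K). Survivors: alloy steel, nickel superalloy, alumina ceramic.
After converting to SI:
  alloy steel: E = 201.0 GPa, ρ = 7800 kg/m³
  nickel superalloy: E = 214.0 GPa, ρ = 8494 kg/m³
  alumina ceramic: E = 356.0 GPa, ρ = 3892 kg/m³
  alumina ceramic: M = 91.5 MN·m/kg
  alloy steel: M = 25.8 MN·m/kg
  nickel superalloy: M = 25.2 MN·m/kg
Highest index: alumina ceramic.

alumina ceramic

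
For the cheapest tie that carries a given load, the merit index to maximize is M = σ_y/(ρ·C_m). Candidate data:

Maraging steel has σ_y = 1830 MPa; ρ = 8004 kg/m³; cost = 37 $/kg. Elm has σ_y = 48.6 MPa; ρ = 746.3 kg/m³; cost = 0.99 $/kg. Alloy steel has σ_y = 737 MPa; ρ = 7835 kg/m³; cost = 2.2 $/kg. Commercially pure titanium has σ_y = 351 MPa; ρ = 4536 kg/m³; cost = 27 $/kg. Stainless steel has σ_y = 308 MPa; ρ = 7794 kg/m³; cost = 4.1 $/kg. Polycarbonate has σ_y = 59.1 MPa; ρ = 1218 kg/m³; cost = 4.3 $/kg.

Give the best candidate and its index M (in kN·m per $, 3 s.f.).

elm, M = 65.8 kN·m per $

Computing M directly (units already consistent):
  elm: M = 65.8 kN·m per $
  alloy steel: M = 42.8 kN·m per $
  polycarbonate: M = 11.3 kN·m per $
  stainless steel: M = 9.64 kN·m per $
  maraging steel: M = 6.18 kN·m per $
  commercially pure titanium: M = 2.87 kN·m per $
Elm ranks first.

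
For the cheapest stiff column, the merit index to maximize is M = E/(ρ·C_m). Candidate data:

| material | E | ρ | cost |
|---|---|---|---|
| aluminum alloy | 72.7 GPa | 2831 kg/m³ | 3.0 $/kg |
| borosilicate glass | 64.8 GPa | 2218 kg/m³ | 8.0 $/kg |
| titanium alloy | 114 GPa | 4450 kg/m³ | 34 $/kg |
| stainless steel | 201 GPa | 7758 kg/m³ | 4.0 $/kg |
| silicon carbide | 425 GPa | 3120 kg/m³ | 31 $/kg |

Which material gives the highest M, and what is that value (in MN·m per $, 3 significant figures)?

aluminum alloy, M = 8.56 MN·m per $

Evaluate M for each candidate:
  aluminum alloy: M = 8.56 MN·m per $
  stainless steel: M = 6.48 MN·m per $
  silicon carbide: M = 4.39 MN·m per $
  borosilicate glass: M = 3.65 MN·m per $
  titanium alloy: M = 0.753 MN·m per $
Highest index: aluminum alloy.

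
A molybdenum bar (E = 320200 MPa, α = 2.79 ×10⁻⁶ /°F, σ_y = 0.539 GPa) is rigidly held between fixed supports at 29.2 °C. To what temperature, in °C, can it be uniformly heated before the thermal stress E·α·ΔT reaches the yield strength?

364 °C

E = 320200 MPa = 320.2 GPa.
α = 2.79×10⁻⁶/°F × 9/5 = 5.02×10⁻⁶/K.
σ_y = 0.539 GPa = 539.0 MPa.
E·α·ΔT = 539.0 MPa ⇒ ΔT = 539.0 / (320.2×10³ × 5.02×10⁻⁶) = 335.2 K.
T = 29.2 + 335.2 = 364.4 °C.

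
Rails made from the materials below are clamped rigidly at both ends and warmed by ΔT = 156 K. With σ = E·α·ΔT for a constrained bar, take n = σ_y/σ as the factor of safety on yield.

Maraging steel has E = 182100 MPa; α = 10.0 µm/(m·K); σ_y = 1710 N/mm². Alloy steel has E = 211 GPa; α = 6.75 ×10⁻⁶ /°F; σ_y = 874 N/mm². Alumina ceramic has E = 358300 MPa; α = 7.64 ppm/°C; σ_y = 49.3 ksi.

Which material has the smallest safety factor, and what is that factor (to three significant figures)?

Converting E to GPa, α to ×10⁻⁶/K, σ_y to MPa, then σ and n for each:
  maraging steel: E = 182.1, α = 10.0, σ_y = 1710 → σ = 284 MPa, n = 6.02
  alloy steel: E = 211.0, α = 12.1, σ_y = 874.0 → σ = 400 MPa, n = 2.19
  alumina ceramic: E = 358.3, α = 7.64, σ_y = 339.9 → σ = 427 MPa, n = 0.796
Smallest n: alumina ceramic with n = 0.796.

alumina ceramic, n = 0.796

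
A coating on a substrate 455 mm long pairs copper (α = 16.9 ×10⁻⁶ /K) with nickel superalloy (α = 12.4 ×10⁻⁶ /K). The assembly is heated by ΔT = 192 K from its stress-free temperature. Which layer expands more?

α(copper) = 16.9×10⁻⁶/K vs α(nickel superalloy) = 12.4×10⁻⁶/K.
Higher α expands more for the same ΔT: copper.

copper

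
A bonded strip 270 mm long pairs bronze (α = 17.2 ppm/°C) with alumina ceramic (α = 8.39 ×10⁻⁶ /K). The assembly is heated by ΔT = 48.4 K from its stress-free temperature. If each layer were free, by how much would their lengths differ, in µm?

Δα = |17.2 − 8.39|×10⁻⁶/K = 8.81×10⁻⁶/K.
ΔL_mismatch = Δα·L·ΔT = 8.81×10⁻⁶ × 270.0 mm × 48.4 K = 115 µm.

115 µm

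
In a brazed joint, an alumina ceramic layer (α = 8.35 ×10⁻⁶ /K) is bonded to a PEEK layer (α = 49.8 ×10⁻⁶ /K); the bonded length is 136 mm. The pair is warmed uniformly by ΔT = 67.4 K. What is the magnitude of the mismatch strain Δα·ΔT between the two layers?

Δα = |8.35 − 49.8|×10⁻⁶/K = 41.4×10⁻⁶/K.
Mismatch strain = Δα·ΔT = 41.4×10⁻⁶ × 67.4 = 2.79×10⁻³.

2.79×10⁻³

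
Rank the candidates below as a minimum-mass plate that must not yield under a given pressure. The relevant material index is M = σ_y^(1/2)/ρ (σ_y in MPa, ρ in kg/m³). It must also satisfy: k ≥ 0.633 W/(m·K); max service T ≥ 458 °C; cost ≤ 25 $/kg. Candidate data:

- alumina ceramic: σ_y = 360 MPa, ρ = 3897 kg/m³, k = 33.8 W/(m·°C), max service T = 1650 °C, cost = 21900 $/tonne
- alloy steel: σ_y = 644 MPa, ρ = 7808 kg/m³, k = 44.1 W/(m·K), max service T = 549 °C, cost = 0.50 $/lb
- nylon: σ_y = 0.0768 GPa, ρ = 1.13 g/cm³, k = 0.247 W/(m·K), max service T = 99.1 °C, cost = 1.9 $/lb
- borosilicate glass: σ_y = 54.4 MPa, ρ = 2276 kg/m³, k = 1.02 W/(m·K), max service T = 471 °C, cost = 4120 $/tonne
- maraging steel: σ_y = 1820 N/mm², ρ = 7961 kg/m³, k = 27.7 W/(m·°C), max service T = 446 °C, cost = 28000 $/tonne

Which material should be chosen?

Screen on constraints: k ≥ 0.633 W/(m·K); max service T ≥ 458 °C; cost ≤ 25 $/kg. Survivors: alumina ceramic, alloy steel, borosilicate glass.
Convert each candidate to consistent units, then evaluate M:
  alumina ceramic: σ_y = 360.0 MPa, ρ = 3897 kg/m³
  alloy steel: σ_y = 644.0 MPa, ρ = 7808 kg/m³
  borosilicate glass: σ_y = 54.40 MPa, ρ = 2276 kg/m³
  alumina ceramic: M = 4.87×10⁻³
  alloy steel: M = 3.25×10⁻³
  borosilicate glass: M = 3.24×10⁻³
Highest index: alumina ceramic.

alumina ceramic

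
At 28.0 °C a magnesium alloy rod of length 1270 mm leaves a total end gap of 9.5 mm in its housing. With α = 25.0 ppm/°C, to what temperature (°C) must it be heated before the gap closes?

α·L₀·ΔT = 9.5 mm ⇒ ΔT = 9.5 / (25.0×10⁻⁶ × 1270.0) = 299.2 K.
T = 28.0 + 299.2 = 327.2 °C.

327 °C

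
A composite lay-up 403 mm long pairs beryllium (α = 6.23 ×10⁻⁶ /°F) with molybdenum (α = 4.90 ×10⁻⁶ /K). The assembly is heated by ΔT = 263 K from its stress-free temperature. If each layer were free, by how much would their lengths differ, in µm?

669 µm

beryllium: α = 6.23×10⁻⁶/°F × 9/5 = 11.2×10⁻⁶/K.
Δα = |11.2 − 4.90|×10⁻⁶/K = 6.31×10⁻⁶/K.
ΔL_mismatch = Δα·L·ΔT = 6.31×10⁻⁶ × 403.0 mm × 263.0 K = 669 µm.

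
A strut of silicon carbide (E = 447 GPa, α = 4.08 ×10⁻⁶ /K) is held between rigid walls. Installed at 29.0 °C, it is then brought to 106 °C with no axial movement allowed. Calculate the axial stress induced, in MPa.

ΔT = 77.00 K. Constrained thermal stress σ = E·α·ΔT = 447.0×10³ MPa × 4.08×10⁻⁶ × 77.00 = 140 MPa (compressive).

140 MPa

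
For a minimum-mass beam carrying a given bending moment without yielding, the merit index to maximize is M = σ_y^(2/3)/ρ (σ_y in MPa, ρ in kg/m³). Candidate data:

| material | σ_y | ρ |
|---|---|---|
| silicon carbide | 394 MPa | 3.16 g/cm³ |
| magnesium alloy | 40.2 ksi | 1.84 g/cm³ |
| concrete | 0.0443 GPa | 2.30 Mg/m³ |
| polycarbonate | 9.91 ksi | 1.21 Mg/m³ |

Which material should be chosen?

magnesium alloy

Convert each candidate to consistent units, then evaluate M:
  silicon carbide: σ_y = 394.0 MPa, ρ = 3160 kg/m³
  magnesium alloy: σ_y = 277.2 MPa, ρ = 1840 kg/m³
  concrete: σ_y = 44.30 MPa, ρ = 2300 kg/m³
  polycarbonate: σ_y = 68.33 MPa, ρ = 1210 kg/m³
  magnesium alloy: M = 23.1×10⁻³
  silicon carbide: M = 17.0×10⁻³
  polycarbonate: M = 13.8×10⁻³
  concrete: M = 5.44×10⁻³
Magnesium alloy has the largest M.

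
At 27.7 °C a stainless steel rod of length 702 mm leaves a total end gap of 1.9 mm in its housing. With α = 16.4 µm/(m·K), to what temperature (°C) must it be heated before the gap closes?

193 °C

α·L₀·ΔT = 1.9 mm ⇒ ΔT = 1.9 / (16.4×10⁻⁶ × 702.0) = 165.0 K.
T = 27.7 + 165.0 = 192.7 °C.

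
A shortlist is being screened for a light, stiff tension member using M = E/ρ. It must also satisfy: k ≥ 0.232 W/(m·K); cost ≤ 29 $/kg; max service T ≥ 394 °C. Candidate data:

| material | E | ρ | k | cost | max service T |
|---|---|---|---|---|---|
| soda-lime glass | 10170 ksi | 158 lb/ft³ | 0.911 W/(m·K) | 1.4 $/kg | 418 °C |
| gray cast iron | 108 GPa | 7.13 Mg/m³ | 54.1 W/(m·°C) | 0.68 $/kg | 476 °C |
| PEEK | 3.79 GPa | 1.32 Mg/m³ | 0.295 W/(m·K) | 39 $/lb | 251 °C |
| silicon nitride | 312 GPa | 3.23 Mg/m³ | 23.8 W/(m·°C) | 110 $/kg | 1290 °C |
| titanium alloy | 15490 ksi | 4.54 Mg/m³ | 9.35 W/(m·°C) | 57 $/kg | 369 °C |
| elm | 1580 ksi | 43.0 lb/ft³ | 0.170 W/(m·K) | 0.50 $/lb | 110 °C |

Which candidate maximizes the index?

soda-lime glass

Screen on constraints: k ≥ 0.232 W/(m·K); cost ≤ 29 $/kg; max service T ≥ 394 °C. Survivors: soda-lime glass, gray cast iron.
After converting to SI:
  soda-lime glass: E = 70.12 GPa, ρ = 2531 kg/m³
  gray cast iron: E = 108.0 GPa, ρ = 7130 kg/m³
  soda-lime glass: M = 27.7 MN·m/kg
  gray cast iron: M = 15.1 MN·m/kg
Soda-lime glass has the largest M.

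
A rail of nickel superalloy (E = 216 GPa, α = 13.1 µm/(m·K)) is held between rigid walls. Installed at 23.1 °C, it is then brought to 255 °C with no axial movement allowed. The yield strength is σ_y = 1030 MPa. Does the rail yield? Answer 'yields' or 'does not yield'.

ΔT = 231.9 K. Constrained thermal stress σ = E·α·ΔT = 216.0×10³ MPa × 13.1×10⁻⁶ × 231.9 = 656 MPa (compressive).
Compare to σ_y = 1030 MPa: σ < σ_y, so it does not yield.

does not yield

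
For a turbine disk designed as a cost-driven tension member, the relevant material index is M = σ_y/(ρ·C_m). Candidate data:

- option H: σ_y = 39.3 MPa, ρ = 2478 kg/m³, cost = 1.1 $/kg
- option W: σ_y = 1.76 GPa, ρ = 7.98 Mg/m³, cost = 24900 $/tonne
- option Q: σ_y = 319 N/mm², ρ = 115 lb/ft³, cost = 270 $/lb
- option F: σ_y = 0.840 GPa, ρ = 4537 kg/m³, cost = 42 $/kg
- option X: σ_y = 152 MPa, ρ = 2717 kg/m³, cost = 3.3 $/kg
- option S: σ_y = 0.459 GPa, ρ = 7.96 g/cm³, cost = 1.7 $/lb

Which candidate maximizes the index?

In SI units:
  option H: σ_y = 39.30 MPa, ρ = 2478 kg/m³, cost = 1.100 $/kg
  option W: σ_y = 1760 MPa, ρ = 7980 kg/m³, cost = 24.90 $/kg
  option Q: σ_y = 319.0 MPa, ρ = 1842 kg/m³, cost = 595.2 $/kg
  option F: σ_y = 840.0 MPa, ρ = 4537 kg/m³, cost = 42.00 $/kg
  option X: σ_y = 152.0 MPa, ρ = 2717 kg/m³, cost = 3.300 $/kg
  option S: σ_y = 459.0 MPa, ρ = 7960 kg/m³, cost = 3.748 $/kg
  option X: M = 17.0 kN·m per $
  option S: M = 15.4 kN·m per $
  option H: M = 14.4 kN·m per $
  option W: M = 8.86 kN·m per $
  option F: M = 4.41 kN·m per $
  option Q: M = 0.291 kN·m per $
Option X ranks first.

option X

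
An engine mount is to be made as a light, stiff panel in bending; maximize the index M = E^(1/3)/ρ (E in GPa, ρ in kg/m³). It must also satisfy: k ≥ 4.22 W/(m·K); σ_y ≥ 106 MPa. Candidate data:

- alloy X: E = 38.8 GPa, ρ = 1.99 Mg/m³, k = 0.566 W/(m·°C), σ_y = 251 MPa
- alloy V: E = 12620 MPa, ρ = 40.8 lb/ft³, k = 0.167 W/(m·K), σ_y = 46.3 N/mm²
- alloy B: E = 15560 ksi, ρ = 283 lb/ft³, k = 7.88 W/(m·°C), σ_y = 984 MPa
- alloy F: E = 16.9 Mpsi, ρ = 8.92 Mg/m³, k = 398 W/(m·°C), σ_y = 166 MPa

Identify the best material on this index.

alloy B

Screen on constraints: k ≥ 4.22 W/(m·K); σ_y ≥ 106 MPa. Survivors: alloy B, alloy F.
Convert each candidate to consistent units, then evaluate M:
  alloy B: E = 107.3 GPa, ρ = 4533 kg/m³
  alloy F: E = 116.5 GPa, ρ = 8920 kg/m³
  alloy B: M = 1.05×10⁻³
  alloy F: M = 0.548×10⁻³
Alloy B has the largest M.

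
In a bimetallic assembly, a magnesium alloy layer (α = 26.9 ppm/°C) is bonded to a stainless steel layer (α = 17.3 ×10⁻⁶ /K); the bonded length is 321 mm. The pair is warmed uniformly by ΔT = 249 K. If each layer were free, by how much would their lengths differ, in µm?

Δα = |26.9 − 17.3|×10⁻⁶/K = 9.60×10⁻⁶/K.
ΔL_mismatch = Δα·L·ΔT = 9.60×10⁻⁶ × 321.0 mm × 249.0 K = 767 µm.

767 µm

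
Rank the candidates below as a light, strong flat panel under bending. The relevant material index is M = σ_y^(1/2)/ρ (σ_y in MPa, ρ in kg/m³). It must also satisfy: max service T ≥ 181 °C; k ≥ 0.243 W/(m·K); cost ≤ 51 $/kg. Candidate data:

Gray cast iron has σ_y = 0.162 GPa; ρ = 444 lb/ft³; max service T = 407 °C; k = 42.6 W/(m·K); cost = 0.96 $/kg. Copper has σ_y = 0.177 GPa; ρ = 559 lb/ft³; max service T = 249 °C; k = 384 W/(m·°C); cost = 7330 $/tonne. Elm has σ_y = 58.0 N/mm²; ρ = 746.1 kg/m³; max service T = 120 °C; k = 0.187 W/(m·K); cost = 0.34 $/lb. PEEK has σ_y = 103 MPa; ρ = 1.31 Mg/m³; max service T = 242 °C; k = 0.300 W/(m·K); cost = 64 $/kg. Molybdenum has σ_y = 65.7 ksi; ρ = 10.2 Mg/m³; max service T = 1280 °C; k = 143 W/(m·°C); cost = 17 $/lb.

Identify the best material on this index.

molybdenum

Screen on constraints: max service T ≥ 181 °C; k ≥ 0.243 W/(m·K); cost ≤ 51 $/kg. Survivors: gray cast iron, copper, molybdenum.
After converting to SI:
  gray cast iron: σ_y = 162.0 MPa, ρ = 7112 kg/m³
  copper: σ_y = 177.0 MPa, ρ = 8954 kg/m³
  molybdenum: σ_y = 453.0 MPa, ρ = 10200 kg/m³
  molybdenum: M = 2.09×10⁻³
  gray cast iron: M = 1.79×10⁻³
  copper: M = 1.49×10⁻³
The maximum is for molybdenum.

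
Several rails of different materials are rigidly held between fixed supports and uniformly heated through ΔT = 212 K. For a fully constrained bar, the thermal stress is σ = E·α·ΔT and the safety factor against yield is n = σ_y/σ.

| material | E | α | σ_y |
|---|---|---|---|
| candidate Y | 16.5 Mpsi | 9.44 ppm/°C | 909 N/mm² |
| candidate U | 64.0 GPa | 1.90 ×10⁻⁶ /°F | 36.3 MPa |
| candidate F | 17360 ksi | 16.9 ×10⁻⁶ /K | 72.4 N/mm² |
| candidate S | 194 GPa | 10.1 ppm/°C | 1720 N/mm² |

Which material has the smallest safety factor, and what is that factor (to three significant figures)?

candidate F, n = 0.169

Converting E to GPa, α to ×10⁻⁶/K, σ_y to MPa, then σ and n for each:
  candidate Y: E = 113.8, α = 9.44, σ_y = 909.0 → σ = 228 MPa, n = 3.99
  candidate U: E = 64.00, α = 3.42, σ_y = 36.30 → σ = 46.4 MPa, n = 0.782
  candidate F: E = 119.7, α = 16.9, σ_y = 72.40 → σ = 429 MPa, n = 0.169
  candidate S: E = 194.0, α = 10.1, σ_y = 1720 → σ = 415 MPa, n = 4.14
The minimum is candidate F at n = 0.169.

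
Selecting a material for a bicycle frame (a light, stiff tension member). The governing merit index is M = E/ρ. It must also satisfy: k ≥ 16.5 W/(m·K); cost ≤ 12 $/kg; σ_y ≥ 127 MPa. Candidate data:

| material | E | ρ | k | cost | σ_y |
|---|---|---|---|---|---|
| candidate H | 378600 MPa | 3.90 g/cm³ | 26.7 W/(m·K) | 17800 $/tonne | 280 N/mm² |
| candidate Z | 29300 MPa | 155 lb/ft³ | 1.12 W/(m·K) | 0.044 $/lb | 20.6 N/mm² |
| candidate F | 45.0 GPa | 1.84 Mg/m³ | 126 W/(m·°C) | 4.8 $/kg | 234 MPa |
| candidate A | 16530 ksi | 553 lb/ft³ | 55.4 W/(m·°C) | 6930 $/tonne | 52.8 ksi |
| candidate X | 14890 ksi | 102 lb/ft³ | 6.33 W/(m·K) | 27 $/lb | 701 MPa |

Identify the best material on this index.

Screen on constraints: k ≥ 16.5 W/(m·K); cost ≤ 12 $/kg; σ_y ≥ 127 MPa. Survivors: candidate F, candidate A.
Convert each candidate to consistent units, then evaluate M:
  candidate F: E = 45.00 GPa, ρ = 1840 kg/m³
  candidate A: E = 114.0 GPa, ρ = 8858 kg/m³
  candidate F: M = 24.5 MN·m/kg
  candidate A: M = 12.9 MN·m/kg
Candidate F ranks first.

candidate F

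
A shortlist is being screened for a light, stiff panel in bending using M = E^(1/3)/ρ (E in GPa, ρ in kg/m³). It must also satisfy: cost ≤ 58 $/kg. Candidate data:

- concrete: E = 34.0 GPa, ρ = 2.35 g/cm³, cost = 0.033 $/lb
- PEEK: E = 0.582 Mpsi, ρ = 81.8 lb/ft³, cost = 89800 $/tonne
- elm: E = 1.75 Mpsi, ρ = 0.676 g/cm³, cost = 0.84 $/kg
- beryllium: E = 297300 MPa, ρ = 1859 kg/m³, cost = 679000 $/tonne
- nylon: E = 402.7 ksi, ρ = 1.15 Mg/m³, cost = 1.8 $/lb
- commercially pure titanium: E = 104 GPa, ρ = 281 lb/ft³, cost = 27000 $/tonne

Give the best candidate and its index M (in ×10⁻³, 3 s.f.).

Screen on constraints: cost ≤ 58 $/kg. Survivors: concrete, elm, nylon, commercially pure titanium.
After converting to SI:
  concrete: E = 34.00 GPa, ρ = 2350 kg/m³
  elm: E = 12.07 GPa, ρ = 676.0 kg/m³
  nylon: E = 2.777 GPa, ρ = 1150 kg/m³
  commercially pure titanium: E = 104.0 GPa, ρ = 4501 kg/m³
  elm: M = 3.39×10⁻³
  concrete: M = 1.38×10⁻³
  nylon: M = 1.22×10⁻³
  commercially pure titanium: M = 1.04×10⁻³
Elm ranks first.

elm, M = 3.39×10⁻³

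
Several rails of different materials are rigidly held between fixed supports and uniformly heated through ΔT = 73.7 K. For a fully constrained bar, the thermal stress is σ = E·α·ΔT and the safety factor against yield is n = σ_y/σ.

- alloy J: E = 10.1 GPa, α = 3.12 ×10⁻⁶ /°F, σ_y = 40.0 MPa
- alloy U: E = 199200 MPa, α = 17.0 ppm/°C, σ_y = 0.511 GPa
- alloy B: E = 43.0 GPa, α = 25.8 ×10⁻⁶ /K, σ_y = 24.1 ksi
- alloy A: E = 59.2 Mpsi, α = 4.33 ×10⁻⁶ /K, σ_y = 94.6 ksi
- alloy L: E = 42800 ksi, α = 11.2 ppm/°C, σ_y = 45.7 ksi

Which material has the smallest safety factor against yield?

alloy L

With everything in SI (GPa, ×10⁻⁶/K, MPa):
  alloy J: E = 10.10, α = 5.62, σ_y = 40.00 → σ = 4.18 MPa, n = 9.57
  alloy U: E = 199.2, α = 17.0, σ_y = 511.0 → σ = 250 MPa, n = 2.05
  alloy B: E = 43.00, α = 25.8, σ_y = 166.2 → σ = 81.8 MPa, n = 2.03
  alloy A: E = 408.2, α = 4.33, σ_y = 652.2 → σ = 130 MPa, n = 5.01
  alloy L: E = 295.1, α = 11.2, σ_y = 315.1 → σ = 244 MPa, n = 1.29
Smallest n: alloy L with n = 1.29.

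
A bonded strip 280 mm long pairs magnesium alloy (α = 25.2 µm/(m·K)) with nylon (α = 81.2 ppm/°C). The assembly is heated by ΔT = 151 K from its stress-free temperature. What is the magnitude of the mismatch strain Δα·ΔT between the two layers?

Δα = |25.2 − 81.2|×10⁻⁶/K = 56.0×10⁻⁶/K.
Mismatch strain = Δα·ΔT = 56.0×10⁻⁶ × 151.0 = 8.46×10⁻³.

8.46×10⁻³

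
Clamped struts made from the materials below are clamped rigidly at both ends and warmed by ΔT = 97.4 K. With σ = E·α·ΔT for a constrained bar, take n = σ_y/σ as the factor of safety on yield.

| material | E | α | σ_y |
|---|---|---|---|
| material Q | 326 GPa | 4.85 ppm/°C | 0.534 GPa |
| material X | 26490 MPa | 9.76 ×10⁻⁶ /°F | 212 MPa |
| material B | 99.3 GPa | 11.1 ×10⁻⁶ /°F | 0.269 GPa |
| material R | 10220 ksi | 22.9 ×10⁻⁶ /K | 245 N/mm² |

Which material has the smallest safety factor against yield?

material B

Converting E to GPa, α to ×10⁻⁶/K, σ_y to MPa, then σ and n for each:
  material Q: E = 326.0, α = 4.85, σ_y = 534.0 → σ = 154 MPa, n = 3.47
  material X: E = 26.49, α = 17.6, σ_y = 212.0 → σ = 45.3 MPa, n = 4.68
  material B: E = 99.30, α = 20.0, σ_y = 269.0 → σ = 193 MPa, n = 1.39
  material R: E = 70.46, α = 22.9, σ_y = 245.0 → σ = 157 MPa, n = 1.56
Material B has the lowest safety factor, n = 1.39.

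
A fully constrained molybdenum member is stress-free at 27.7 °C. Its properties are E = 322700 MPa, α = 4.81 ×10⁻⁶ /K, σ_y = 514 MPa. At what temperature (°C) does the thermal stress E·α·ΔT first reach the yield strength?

E = 322700 MPa = 322.7 GPa.
E·α·ΔT = 514.0 MPa ⇒ ΔT = 514.0 / (322.7×10³ × 4.81×10⁻⁶) = 331.1 K.
T = 27.7 + 331.1 = 358.8 °C.

359 °C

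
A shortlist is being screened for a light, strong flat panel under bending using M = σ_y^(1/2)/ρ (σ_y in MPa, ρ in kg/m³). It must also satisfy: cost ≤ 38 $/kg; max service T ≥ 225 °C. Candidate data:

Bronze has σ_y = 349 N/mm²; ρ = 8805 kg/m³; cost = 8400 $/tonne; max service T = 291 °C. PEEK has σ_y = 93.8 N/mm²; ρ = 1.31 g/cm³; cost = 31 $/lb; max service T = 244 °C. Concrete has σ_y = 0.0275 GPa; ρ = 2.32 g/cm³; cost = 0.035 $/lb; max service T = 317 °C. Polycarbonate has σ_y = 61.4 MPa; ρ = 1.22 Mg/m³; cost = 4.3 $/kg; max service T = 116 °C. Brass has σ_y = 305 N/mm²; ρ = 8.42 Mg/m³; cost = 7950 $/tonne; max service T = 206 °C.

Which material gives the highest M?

Screen on constraints: cost ≤ 38 $/kg; max service T ≥ 225 °C. Survivors: bronze, concrete.
After converting to SI:
  bronze: σ_y = 349.0 MPa, ρ = 8805 kg/m³
  concrete: σ_y = 27.50 MPa, ρ = 2320 kg/m³
  concrete: M = 2.26×10⁻³
  bronze: M = 2.12×10⁻³
Highest index: concrete.

concrete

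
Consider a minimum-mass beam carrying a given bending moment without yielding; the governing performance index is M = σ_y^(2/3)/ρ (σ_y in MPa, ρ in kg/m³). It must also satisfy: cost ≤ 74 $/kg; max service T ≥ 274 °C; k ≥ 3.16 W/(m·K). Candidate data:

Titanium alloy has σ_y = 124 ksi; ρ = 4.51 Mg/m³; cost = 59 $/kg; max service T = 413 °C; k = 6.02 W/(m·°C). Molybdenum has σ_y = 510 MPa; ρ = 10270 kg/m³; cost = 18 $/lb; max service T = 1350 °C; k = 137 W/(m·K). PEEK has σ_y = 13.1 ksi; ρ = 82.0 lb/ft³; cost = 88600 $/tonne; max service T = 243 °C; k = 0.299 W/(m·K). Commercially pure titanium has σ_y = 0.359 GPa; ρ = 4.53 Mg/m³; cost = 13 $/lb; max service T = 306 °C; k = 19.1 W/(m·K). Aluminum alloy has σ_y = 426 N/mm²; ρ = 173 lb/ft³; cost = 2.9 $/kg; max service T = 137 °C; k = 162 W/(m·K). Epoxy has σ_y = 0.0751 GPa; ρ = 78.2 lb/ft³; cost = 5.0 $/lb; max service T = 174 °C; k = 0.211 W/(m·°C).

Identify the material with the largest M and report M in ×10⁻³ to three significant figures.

Screen on constraints: cost ≤ 74 $/kg; max service T ≥ 274 °C; k ≥ 3.16 W/(m·K). Survivors: titanium alloy, molybdenum, commercially pure titanium.
Putting every candidate on a common basis:
  titanium alloy: σ_y = 855.0 MPa, ρ = 4510 kg/m³
  molybdenum: σ_y = 510.0 MPa, ρ = 10270 kg/m³
  commercially pure titanium: σ_y = 359.0 MPa, ρ = 4530 kg/m³
  titanium alloy: M = 20.0×10⁻³
  commercially pure titanium: M = 11.2×10⁻³
  molybdenum: M = 6.22×10⁻³
Titanium alloy has the largest M.

titanium alloy, M = 20.0×10⁻³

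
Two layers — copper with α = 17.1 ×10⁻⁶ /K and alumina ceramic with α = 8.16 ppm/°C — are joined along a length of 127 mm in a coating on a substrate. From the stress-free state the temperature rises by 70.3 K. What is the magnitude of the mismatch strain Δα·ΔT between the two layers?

6.28×10⁻⁴

Δα = |17.1 − 8.16|×10⁻⁶/K = 8.94×10⁻⁶/K.
Mismatch strain = Δα·ΔT = 8.94×10⁻⁶ × 70.3 = 6.28×10⁻⁴.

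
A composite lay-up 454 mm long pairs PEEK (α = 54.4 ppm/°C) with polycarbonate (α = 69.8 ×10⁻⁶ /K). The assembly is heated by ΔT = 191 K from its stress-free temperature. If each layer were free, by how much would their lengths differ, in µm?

Δα = |54.4 − 69.8|×10⁻⁶/K = 15.4×10⁻⁶/K.
ΔL_mismatch = Δα·L·ΔT = 15.4×10⁻⁶ × 454.0 mm × 191.0 K = 1340 µm.

1340 µm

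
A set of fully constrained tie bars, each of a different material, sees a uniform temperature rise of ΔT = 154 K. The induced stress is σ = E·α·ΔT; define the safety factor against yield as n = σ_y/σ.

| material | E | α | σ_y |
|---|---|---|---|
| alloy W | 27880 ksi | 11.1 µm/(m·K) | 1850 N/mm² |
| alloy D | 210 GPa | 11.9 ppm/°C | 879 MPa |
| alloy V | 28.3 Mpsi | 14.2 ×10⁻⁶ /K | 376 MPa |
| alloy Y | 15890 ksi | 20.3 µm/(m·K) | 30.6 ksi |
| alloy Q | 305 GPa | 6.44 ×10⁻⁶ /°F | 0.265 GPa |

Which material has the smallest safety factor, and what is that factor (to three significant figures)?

alloy Q, n = 0.487

With everything in SI (GPa, ×10⁻⁶/K, MPa):
  alloy W: E = 192.2, α = 11.1, σ_y = 1850 → σ = 329 MPa, n = 5.63
  alloy D: E = 210.0, α = 11.9, σ_y = 879.0 → σ = 385 MPa, n = 2.28
  alloy V: E = 195.1, α = 14.2, σ_y = 376.0 → σ = 427 MPa, n = 0.881
  alloy Y: E = 109.6, α = 20.3, σ_y = 211.0 → σ = 342 MPa, n = 0.616
  alloy Q: E = 305.0, α = 11.6, σ_y = 265.0 → σ = 544 MPa, n = 0.487
Alloy Q has the lowest safety factor, n = 0.487.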